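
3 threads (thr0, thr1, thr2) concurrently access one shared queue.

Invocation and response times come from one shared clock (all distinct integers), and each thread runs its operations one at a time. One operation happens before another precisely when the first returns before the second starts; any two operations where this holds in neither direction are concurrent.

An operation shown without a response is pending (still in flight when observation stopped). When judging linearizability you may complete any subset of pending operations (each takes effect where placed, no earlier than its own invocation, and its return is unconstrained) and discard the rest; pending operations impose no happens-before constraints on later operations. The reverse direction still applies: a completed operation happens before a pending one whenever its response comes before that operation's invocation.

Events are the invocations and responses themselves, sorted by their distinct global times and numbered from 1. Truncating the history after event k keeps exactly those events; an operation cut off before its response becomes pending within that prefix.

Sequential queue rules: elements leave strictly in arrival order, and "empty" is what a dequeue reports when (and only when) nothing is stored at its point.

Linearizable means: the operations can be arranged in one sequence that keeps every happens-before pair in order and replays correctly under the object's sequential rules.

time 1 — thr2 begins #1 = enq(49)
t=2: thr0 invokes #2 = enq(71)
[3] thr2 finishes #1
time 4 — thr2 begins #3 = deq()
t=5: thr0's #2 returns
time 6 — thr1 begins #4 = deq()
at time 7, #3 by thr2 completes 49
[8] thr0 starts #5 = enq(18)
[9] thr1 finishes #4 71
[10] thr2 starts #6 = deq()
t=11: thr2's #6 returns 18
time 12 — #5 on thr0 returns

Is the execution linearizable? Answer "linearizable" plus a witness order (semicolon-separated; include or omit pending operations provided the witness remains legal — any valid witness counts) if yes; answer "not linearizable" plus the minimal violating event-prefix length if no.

step 1: #1 enq(49) — queue <49>
step 2: #2 enq(71) — queue <49,71>
step 3: #3 deq() → 49 — queue <71>
step 4: #4 deq() → 71 — queue <>
step 5: #5 enq(18) — queue <18>
step 6: #6 deq() → 18 — queue <>

linearizable — witness: #1; #2; #3; #4; #5; #6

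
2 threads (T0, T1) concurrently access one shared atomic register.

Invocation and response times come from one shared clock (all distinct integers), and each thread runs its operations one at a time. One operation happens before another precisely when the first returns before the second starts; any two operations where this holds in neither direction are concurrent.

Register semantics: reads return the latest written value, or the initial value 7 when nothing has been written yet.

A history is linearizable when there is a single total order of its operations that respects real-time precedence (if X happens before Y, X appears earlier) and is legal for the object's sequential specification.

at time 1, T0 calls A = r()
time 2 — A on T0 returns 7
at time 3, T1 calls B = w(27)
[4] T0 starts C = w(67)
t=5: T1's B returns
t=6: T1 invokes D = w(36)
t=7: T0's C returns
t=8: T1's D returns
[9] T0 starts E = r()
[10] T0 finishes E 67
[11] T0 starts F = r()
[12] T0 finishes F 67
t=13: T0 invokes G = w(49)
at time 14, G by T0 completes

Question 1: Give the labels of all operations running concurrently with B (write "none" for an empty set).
Answer: C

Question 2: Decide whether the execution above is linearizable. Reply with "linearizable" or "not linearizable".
witness order: A, B, D, C, E, F, G
1. A r() → 7, leaving value 7
2. B w(27), leaving value 27
3. D w(36), leaving value 36
4. C w(67), leaving value 67
5. E r() → 67, leaving value 67
6. F r() → 67, leaving value 67
7. G w(49), leaving value 49

linearizable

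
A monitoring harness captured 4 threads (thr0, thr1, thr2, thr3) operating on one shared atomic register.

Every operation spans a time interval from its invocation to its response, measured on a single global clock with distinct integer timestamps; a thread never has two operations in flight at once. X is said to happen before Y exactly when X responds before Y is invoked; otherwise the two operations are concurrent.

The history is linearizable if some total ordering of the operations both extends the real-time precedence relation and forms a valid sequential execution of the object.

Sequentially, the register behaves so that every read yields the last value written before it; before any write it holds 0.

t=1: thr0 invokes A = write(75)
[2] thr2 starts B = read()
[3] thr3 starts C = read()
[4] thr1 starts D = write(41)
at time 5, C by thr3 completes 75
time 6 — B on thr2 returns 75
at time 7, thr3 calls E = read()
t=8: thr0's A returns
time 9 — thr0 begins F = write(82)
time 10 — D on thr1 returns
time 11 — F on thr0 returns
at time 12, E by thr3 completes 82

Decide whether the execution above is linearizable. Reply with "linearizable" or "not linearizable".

a witness: A, B, C, D, F, E
1. A write(75), leaving value 75
2. B read() → 75, leaving value 75
3. C read() → 75, leaving value 75
4. D write(41), leaving value 41
5. F write(82), leaving value 82
6. E read() → 82, leaving value 82

linearizable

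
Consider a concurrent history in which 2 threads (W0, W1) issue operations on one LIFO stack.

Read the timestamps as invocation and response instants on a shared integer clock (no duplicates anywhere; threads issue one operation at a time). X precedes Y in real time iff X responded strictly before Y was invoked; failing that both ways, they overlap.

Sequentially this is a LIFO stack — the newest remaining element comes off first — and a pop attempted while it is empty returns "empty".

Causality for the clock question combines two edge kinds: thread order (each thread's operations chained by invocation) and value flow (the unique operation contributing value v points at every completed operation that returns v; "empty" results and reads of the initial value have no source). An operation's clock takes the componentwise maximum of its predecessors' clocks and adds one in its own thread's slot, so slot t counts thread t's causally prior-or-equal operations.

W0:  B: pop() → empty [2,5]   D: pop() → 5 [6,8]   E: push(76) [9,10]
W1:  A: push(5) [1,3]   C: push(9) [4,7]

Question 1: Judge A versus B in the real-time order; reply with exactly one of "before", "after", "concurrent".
A spans [1,3], B spans [2,5]
the intervals overlap in both directions

concurrent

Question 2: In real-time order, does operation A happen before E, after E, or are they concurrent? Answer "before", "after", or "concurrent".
A spans [1,3], E spans [9,10]
resp(A)=3 < inv(E)=9

before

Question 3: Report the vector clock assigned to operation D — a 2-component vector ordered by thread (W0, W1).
invoked at 1, A has no predecessors; its own W1 bump gives (0, 1)
invoked at 2, B has no predecessors; its own W0 bump gives (1, 0)
VC(C, invoked at 4): max of VC(A)=(0, 1), then +1 on thread W1 → (0, 2)
VC(D, invoked at 6): max of VC(A)=(0, 1), VC(B)=(1, 0), then +1 on thread W0 → (2, 1)
VC(E, invoked at 9): max of VC(D)=(2, 1), then +1 on thread W0 → (3, 1)
target: VC(D) = (2, 1)

(2, 1)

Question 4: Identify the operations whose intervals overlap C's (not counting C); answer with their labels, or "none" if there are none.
C spans [4,7]; an op avoiding the whole window 4..7 is ordered, any other is concurrent
A [1,3]: before
B [2,5]: concurrent
D [6,8]: concurrent
E [9,10]: after

B, D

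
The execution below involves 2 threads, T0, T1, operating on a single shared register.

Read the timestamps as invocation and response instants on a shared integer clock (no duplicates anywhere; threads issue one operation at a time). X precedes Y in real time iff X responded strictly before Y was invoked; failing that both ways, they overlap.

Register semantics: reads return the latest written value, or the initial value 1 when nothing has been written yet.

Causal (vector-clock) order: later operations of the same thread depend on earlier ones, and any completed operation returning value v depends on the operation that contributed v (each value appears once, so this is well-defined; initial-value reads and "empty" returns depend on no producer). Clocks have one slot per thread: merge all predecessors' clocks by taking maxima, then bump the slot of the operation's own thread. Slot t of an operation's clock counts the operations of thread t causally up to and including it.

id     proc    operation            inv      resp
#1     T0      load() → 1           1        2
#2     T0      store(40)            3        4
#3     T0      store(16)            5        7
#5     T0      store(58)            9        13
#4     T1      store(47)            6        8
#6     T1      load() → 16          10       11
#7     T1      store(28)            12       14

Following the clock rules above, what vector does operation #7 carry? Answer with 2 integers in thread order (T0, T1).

root op #4, invoked 6: fresh clock plus T1's own tick → (0, 1)
root op #1, invoked 1: fresh clock plus T0's own tick → (1, 0)
VC(#2, invoked at 3): max of VC(#1)=(1, 0), then +1 on thread T0 → (2, 0)
VC(#3, invoked at 5): max of VC(#2)=(2, 0), then +1 on thread T0 → (3, 0)
VC(#5, invoked at 9): max of VC(#3)=(3, 0), then +1 on thread T0 → (4, 0)
VC(#6, invoked at 10): max of VC(#3)=(3, 0), VC(#4)=(0, 1), then +1 on thread T1 → (3, 2)
VC(#7, invoked at 12): max of VC(#6)=(3, 2), then +1 on thread T1 → (3, 3)
target: VC(#7) = (3, 3)

(3, 3)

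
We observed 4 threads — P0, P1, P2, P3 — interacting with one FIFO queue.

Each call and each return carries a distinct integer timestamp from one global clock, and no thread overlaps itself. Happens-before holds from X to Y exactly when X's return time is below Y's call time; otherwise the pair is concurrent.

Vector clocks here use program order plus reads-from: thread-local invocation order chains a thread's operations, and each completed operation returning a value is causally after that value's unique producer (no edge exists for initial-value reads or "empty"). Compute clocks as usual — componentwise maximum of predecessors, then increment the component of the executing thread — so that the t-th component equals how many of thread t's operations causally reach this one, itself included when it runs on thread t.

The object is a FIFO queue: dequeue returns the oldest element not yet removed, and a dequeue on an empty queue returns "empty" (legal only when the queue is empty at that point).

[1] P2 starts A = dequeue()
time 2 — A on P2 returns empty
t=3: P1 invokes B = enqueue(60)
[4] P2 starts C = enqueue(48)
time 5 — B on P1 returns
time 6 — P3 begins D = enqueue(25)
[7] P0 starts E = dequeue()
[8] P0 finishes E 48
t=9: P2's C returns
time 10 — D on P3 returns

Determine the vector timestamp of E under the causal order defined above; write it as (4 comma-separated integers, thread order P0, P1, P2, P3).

(1, 0, 2, 0)

root op D, invoked 6: fresh clock plus P3's own tick → (0, 0, 0, 1)
root op A, invoked 1: fresh clock plus P2's own tick → (0, 0, 1, 0)
root op B, invoked 3: fresh clock plus P1's own tick → (0, 1, 0, 0)
merge at C (invoked 4): VC(A)=(0, 0, 1, 0), own-thread bump on P2 → (0, 0, 2, 0)
merge at E (invoked 7): VC(C)=(0, 0, 2, 0), own-thread bump on P0 → (1, 0, 2, 0)
target: VC(E) = (1, 0, 2, 0)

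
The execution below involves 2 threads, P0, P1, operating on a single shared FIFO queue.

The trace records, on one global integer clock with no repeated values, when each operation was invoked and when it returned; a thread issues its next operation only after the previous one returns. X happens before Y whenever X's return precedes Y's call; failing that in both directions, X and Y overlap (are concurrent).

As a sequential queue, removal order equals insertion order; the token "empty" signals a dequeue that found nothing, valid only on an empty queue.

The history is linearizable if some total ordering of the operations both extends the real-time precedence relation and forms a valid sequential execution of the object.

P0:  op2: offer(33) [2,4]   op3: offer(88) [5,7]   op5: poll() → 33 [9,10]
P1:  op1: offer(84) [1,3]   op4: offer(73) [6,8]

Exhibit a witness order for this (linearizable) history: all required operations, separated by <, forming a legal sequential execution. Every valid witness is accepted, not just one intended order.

op2 < op1 < op3 < op4 < op5

1. op2 offer(33), leaving queue <33>
2. op1 offer(84), leaving queue <33,84>
3. op3 offer(88), leaving queue <33,84,88>
4. op4 offer(73), leaving queue <33,84,88,73>
5. op5 poll() → 33, leaving queue <84,88,73>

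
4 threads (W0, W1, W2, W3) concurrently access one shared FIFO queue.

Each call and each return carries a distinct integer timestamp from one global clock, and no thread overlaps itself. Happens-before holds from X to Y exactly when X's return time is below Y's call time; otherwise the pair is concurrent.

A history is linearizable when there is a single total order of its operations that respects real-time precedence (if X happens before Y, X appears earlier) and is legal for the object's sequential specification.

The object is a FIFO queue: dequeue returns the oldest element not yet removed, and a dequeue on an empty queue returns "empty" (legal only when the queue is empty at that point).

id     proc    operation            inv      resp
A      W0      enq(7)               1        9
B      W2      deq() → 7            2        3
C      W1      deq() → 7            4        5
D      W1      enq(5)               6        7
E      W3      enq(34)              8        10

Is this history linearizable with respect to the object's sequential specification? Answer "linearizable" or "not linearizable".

not linearizable

events 1..4 are fine; event 5 — the response of C at time 5 — makes the prefix non-linearizable
one real-time candidate order over the 2 completed operations — the FIFO queue replay rejects it
every completion of the 1 pending operation (A) was checked; none linearizes
e.g. B, C (pending dropped): illegal at step 1, since B deq() → 7 cannot apply there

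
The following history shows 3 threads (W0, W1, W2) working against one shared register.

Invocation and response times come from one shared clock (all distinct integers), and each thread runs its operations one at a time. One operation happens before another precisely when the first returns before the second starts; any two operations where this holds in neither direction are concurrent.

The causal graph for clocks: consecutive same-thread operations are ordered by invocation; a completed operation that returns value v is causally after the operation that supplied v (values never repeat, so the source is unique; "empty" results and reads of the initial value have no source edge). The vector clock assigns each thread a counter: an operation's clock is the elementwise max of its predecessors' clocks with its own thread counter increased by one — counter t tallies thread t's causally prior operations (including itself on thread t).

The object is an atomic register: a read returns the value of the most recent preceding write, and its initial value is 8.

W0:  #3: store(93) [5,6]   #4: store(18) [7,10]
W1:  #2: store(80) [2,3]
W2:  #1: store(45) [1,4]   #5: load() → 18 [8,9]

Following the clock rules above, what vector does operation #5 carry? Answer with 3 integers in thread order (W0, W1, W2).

(2, 0, 2)

#1 (invocation 1): nothing precedes it; W2's component alone gives (0, 0, 1)
#2 (invocation 2): nothing precedes it; W1's component alone gives (0, 1, 0)
#3 (invocation 5): nothing precedes it; W0's component alone gives (1, 0, 0)
from VC(#3)=(1, 0, 0), #4 (invoked 7) maxes components and bumps W0 → (2, 0, 0)
from VC(#1)=(0, 0, 1), VC(#4)=(2, 0, 0), #5 (invoked 8) maxes components and bumps W2 → (2, 0, 2)
target: VC(#5) = (2, 0, 2)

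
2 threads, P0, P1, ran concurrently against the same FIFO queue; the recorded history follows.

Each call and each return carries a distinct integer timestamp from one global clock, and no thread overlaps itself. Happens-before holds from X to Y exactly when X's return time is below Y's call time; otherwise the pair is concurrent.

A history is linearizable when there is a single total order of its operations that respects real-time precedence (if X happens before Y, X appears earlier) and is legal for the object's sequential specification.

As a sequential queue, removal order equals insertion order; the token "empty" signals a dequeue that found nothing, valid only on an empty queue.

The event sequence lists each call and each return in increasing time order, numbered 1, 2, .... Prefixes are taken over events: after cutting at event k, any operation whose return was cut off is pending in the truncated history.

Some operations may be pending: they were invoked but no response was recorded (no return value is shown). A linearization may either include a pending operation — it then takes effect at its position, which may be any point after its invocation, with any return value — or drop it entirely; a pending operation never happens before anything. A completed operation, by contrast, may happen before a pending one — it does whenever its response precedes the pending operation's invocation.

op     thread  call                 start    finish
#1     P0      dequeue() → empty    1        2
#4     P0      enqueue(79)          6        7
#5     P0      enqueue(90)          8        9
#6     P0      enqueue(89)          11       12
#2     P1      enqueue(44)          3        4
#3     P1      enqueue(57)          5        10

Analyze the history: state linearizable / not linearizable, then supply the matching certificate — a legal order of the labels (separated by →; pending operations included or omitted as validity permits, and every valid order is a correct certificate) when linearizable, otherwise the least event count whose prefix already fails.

linearizable — witness: #1 → #2 → #3 → #4 → #5 → #6

1. #1 dequeue() → empty, leaving queue <>
2. #2 enqueue(44), leaving queue <44>
3. #3 enqueue(57), leaving queue <44,57>
4. #4 enqueue(79), leaving queue <44,57,79>
5. #5 enqueue(90), leaving queue <44,57,79,90>
6. #6 enqueue(89), leaving queue <44,57,79,90,89>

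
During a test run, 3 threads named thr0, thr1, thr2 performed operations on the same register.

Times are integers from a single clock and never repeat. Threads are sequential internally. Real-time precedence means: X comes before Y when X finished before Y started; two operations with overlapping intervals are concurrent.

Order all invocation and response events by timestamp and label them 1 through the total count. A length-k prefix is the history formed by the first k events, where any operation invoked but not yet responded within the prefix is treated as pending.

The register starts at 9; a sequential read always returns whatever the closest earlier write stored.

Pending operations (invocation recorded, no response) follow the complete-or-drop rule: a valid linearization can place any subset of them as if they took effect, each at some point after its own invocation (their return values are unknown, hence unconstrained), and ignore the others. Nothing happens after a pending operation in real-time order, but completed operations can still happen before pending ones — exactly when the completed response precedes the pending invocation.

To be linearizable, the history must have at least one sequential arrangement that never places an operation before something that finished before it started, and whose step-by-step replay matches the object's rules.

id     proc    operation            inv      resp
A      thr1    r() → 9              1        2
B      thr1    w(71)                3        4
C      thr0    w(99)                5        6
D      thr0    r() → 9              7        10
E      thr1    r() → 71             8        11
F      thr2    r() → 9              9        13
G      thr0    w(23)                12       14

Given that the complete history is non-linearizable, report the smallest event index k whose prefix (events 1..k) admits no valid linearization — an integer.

events 1..9 are linearizable, e.g. via A, B, C:
1. A r() → 9, leaving value 9
2. B w(71), leaving value 71
3. C w(99), leaving value 99
event 10 — D's response, time 10 — after it, nothing linearizes
every completion of the 2 pending operations (E, F) was checked; none linearizes
e.g. A, B, C, D (pending dropped): illegal at step 4, since D r() → 9 cannot apply there

10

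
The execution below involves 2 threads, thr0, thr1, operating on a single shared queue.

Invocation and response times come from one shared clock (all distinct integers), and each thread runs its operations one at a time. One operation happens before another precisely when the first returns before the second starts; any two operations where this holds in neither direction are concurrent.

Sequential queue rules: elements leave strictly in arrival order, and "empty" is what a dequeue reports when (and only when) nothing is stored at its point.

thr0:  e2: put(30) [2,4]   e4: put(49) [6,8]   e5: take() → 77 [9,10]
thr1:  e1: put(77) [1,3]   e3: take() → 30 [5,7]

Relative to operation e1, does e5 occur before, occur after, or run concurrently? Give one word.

after

e5 spans [9,10], e1 spans [1,3]
resp(e1)=3 < inv(e5)=9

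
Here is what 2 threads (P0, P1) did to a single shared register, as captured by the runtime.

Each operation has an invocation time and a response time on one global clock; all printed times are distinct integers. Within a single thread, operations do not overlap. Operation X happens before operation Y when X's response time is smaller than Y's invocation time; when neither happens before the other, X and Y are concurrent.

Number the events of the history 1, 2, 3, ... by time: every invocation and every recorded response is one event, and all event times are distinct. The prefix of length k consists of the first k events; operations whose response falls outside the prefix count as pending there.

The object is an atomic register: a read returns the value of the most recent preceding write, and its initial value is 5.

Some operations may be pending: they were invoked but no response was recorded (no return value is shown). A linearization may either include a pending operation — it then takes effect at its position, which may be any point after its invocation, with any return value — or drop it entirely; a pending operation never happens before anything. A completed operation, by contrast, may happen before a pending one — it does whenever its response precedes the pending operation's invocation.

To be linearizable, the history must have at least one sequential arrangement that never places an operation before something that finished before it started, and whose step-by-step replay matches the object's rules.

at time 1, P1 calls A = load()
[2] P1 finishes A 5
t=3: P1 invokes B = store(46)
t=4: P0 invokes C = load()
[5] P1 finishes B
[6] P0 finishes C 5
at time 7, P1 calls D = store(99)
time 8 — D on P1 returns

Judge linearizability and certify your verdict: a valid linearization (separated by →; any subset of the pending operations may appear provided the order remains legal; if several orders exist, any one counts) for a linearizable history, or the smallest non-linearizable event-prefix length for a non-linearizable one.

linearizable — witness: A → C → B → D

1. A load() → 5, leaving value 5
2. C load() → 5, leaving value 5
3. B store(46), leaving value 46
4. D store(99), leaving value 99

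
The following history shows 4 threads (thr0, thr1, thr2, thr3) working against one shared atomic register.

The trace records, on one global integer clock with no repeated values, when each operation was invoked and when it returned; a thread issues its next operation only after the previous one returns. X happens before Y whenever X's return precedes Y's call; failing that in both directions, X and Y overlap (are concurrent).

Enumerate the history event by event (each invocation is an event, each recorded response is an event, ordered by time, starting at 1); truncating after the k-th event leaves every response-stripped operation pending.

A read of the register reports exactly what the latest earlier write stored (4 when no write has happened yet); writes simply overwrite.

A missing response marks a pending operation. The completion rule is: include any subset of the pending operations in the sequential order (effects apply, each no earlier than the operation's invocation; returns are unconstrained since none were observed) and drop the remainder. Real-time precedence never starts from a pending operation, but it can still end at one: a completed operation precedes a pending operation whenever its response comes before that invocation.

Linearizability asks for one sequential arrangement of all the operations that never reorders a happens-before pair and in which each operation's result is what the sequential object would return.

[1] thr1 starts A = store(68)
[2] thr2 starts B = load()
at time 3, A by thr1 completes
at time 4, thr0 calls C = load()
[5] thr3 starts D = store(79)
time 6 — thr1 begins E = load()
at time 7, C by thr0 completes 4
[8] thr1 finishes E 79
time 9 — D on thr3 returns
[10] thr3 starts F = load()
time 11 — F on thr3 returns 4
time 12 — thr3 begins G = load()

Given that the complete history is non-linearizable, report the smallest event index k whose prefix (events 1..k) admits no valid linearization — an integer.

events 1..6 are linearizable; a witness order is A:
1. A store(68), leaving value 68
once event 7 joins (C's response, time 7), exhaustive search finds no witness
no completion choice of the 3 pending operations (B, D, E) rescues it — every subset was tried
e.g. A, C (pending dropped): illegal at step 2, since C load() → 4 cannot apply there

7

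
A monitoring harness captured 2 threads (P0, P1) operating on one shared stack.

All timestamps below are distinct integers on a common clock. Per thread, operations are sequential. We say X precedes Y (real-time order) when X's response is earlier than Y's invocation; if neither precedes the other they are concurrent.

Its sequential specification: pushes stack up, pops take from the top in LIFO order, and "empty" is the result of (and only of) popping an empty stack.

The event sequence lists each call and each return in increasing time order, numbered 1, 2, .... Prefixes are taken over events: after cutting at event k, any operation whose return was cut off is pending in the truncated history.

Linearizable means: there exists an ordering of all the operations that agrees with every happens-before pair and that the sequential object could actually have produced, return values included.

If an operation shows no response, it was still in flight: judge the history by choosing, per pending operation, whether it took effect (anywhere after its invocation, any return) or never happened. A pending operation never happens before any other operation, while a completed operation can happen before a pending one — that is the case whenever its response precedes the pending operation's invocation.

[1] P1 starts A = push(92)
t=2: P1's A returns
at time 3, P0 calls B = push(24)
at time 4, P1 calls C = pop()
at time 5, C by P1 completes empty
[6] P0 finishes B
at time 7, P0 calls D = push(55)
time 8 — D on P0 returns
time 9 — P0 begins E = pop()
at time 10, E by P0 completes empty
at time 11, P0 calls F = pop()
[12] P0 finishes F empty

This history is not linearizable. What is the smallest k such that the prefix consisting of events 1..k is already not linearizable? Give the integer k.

events 1..4 are linearizable, e.g. via A:
after step 1 (A push(92)): stack <92>
at event 5 (C's time-5 response) nothing linearizes any more
no completion choice of the 1 pending operation (B) rescues it — every subset was tried
e.g. A, C (pending dropped): illegal at step 2, since C pop() → empty cannot apply there

5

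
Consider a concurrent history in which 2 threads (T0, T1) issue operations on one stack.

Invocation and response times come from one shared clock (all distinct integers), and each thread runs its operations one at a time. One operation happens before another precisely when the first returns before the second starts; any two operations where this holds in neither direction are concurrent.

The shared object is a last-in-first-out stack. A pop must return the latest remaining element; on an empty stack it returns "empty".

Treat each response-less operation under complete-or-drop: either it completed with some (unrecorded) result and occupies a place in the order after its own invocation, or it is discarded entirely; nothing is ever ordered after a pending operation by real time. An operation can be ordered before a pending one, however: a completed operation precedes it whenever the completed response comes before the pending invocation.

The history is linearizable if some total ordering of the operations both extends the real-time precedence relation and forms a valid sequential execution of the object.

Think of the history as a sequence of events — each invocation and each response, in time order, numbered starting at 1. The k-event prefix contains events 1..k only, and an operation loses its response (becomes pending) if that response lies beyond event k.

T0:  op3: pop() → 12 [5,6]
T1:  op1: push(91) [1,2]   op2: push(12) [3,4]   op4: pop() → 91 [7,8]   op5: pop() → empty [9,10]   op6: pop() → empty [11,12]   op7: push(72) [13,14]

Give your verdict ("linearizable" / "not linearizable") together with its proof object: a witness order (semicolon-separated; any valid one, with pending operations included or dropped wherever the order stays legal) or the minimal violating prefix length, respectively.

1. op1 push(91), leaving stack <91>
2. op2 push(12), leaving stack <91,12>
3. op3 pop() → 12, leaving stack <91>
4. op4 pop() → 91, leaving stack <>
5. op5 pop() → empty, leaving stack <>
6. op6 pop() → empty, leaving stack <>
7. op7 push(72), leaving stack <72>

linearizable — witness: op1; op2; op3; op4; op5; op6; op7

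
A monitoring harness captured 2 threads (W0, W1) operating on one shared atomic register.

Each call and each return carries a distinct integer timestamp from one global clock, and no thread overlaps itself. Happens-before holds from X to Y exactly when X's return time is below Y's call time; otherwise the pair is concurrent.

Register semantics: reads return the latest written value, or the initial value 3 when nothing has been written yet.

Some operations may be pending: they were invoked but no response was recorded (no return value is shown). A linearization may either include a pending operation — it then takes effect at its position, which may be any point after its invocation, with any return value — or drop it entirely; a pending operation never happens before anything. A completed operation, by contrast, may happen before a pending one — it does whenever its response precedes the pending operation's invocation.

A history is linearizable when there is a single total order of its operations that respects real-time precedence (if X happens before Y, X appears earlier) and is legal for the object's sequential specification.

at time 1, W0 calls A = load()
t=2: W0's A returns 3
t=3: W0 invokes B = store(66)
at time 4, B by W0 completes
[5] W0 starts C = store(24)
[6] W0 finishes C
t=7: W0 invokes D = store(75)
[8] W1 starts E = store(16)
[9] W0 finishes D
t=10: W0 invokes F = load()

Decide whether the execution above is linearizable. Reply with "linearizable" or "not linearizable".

linearizable

witness order: A, B, C, D
1. A load() → 3, leaving value 3
2. B store(66), leaving value 66
3. C store(24), leaving value 24
4. D store(75), leaving value 75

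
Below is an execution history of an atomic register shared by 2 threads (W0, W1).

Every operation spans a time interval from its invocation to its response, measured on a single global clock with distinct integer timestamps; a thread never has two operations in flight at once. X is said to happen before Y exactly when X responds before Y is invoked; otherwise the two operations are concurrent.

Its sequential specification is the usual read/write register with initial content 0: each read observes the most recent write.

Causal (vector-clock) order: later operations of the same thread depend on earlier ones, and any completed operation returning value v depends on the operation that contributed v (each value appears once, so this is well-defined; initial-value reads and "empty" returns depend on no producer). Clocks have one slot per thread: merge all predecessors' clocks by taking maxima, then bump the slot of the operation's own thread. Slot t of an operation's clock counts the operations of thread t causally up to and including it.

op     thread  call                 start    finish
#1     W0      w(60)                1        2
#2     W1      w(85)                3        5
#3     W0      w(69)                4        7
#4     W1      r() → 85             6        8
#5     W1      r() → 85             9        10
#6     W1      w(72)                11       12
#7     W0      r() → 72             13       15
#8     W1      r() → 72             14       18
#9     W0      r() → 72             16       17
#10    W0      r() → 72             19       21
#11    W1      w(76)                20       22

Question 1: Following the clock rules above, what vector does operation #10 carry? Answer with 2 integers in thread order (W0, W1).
Answer: (5, 4)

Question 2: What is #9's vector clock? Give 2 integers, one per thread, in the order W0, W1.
Answer: (4, 4)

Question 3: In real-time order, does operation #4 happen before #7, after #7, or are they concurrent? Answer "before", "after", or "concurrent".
Answer: before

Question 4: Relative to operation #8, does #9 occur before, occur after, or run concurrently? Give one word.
Answer: concurrent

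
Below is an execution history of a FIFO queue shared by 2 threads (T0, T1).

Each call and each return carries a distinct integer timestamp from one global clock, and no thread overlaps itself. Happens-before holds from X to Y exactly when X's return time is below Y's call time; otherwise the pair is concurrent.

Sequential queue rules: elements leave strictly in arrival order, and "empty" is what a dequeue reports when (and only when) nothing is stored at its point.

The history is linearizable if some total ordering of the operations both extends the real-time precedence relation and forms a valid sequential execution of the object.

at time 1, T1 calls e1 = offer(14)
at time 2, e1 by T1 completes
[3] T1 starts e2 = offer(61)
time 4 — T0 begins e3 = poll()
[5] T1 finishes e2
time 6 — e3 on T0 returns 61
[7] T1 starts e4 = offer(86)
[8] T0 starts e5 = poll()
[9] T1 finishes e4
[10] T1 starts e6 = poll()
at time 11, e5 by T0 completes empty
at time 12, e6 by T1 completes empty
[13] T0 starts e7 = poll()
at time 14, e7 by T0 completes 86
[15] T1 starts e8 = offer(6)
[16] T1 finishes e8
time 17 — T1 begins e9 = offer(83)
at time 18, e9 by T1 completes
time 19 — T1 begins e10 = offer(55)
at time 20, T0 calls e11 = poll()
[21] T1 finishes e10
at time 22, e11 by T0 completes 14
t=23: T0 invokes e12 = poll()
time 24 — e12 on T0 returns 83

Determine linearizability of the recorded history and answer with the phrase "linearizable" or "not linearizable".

not linearizable

events 1..5 are fine; event 6 — the response of e3 at time 6 — makes the prefix non-linearizable
all 2 real-time-respecting orders fail — 3 completed FIFO queue operations, no legal replay
sample order e1, e2, e3 stalls at step 3 — e3 poll() → 61 has no legal effect
sample order e1, e3, e2 stalls at step 2 — e3 poll() → 61 has no legal effect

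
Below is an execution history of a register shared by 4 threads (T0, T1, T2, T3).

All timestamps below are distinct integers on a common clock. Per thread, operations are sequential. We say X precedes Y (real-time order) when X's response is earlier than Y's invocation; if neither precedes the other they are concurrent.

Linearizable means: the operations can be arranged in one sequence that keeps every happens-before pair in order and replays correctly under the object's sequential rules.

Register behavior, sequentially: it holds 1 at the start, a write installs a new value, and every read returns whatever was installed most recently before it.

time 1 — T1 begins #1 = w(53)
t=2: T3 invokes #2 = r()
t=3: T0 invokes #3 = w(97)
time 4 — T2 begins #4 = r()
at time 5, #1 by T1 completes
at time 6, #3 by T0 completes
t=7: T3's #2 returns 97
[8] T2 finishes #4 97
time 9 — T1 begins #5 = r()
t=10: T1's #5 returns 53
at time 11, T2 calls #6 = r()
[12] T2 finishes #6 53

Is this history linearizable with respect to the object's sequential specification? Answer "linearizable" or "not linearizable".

linearizable

one valid linearization: #3, #2, #4, #1, #5, #6
after step 1 (#3 w(97)): value 97
after step 2 (#2 r() → 97): value 97
after step 3 (#4 r() → 97): value 97
after step 4 (#1 w(53)): value 53
after step 5 (#5 r() → 53): value 53
after step 6 (#6 r() → 53): value 53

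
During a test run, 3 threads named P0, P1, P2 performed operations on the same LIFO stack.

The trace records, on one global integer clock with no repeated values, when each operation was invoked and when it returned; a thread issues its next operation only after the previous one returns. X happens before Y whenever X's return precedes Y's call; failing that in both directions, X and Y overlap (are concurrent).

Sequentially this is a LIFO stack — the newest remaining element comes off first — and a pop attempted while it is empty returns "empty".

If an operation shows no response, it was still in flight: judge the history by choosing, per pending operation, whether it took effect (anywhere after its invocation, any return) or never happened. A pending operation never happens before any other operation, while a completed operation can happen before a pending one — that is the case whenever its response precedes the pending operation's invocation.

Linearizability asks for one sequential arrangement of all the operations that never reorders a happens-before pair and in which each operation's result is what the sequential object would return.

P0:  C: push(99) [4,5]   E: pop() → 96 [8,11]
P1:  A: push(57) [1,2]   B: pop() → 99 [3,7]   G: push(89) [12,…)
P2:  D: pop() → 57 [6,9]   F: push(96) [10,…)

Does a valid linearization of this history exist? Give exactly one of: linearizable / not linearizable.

witness order: A, C, B, D, F, E
1. A push(57), leaving stack <57>
2. C push(99), leaving stack <57,99>
3. B pop() → 99, leaving stack <57>
4. D pop() → 57, leaving stack <>
5. F push(96) (pending, included), leaving stack <96>
6. E pop() → 96, leaving stack <>

linearizable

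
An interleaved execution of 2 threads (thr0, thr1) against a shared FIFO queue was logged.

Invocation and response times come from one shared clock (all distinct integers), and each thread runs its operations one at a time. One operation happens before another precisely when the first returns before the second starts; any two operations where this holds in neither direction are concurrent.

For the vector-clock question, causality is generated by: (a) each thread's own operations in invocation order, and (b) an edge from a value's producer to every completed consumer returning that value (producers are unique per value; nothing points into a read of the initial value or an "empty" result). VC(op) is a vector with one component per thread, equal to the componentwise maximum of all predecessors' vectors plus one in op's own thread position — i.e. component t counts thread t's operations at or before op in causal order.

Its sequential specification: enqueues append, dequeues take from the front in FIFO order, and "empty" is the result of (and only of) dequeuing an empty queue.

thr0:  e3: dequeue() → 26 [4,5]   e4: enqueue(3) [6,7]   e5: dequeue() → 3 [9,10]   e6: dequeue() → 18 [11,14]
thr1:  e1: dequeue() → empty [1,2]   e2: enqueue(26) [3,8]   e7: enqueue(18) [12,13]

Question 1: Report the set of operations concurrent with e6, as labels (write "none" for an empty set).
overlap test against e6 [11,14]: concurrent iff the interval meets 11..14
e1 [1,2]: before
e2 [3,8]: before
e3 [4,5]: before
e4 [6,7]: before
e5 [9,10]: before
e7 [12,13]: concurrent

e7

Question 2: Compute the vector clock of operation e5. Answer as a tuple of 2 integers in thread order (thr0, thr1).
e1 (invocation 1): nothing precedes it; thr1's component alone gives (0, 1)
e2, invoked 3, takes VC(e1)=(0, 1) under max, adds 1 for thr1 → (0, 2)
e7, invoked 12, takes VC(e2)=(0, 2) under max, adds 1 for thr1 → (0, 3)
e3, invoked 4, takes VC(e2)=(0, 2) under max, adds 1 for thr0 → (1, 2)
e4, invoked 6, takes VC(e3)=(1, 2) under max, adds 1 for thr0 → (2, 2)
e5, invoked 9, takes VC(e4)=(2, 2) under max, adds 1 for thr0 → (3, 2)
e6, invoked 11, takes VC(e5)=(3, 2), VC(e7)=(0, 3) under max, adds 1 for thr0 → (4, 3)
target: VC(e5) = (3, 2)

(3, 2)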